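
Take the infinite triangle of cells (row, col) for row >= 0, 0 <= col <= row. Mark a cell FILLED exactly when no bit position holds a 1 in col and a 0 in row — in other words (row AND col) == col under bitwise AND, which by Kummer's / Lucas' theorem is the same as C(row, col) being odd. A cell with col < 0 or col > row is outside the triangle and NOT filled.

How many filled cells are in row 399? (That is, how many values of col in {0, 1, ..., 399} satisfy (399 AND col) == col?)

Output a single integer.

399 in binary = 110001111
popcount(399) = number of 1-bits in 110001111 = 6
A col c satisfies (399 AND c) == c iff every set bit of c is also set in 399; each of the 6 set bits of 399 can independently be on or off in c.
count = 2^6 = 64

Answer: 64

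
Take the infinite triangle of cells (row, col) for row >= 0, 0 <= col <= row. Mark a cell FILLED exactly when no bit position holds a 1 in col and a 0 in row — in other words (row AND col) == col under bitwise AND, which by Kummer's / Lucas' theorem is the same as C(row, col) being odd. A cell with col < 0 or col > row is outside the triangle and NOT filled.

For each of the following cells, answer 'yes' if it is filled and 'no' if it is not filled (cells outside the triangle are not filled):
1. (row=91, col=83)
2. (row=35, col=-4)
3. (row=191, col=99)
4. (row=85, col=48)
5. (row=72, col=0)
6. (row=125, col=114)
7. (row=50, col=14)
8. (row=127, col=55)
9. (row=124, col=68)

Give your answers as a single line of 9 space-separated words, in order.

(91,83): row=0b1011011, col=0b1010011, row AND col = 0b1010011 = 83; 83 == 83 -> filled
(35,-4): col outside [0, 35] -> not filled
(191,99): row=0b10111111, col=0b1100011, row AND col = 0b100011 = 35; 35 != 99 -> empty
(85,48): row=0b1010101, col=0b110000, row AND col = 0b10000 = 16; 16 != 48 -> empty
(72,0): row=0b1001000, col=0b0, row AND col = 0b0 = 0; 0 == 0 -> filled
(125,114): row=0b1111101, col=0b1110010, row AND col = 0b1110000 = 112; 112 != 114 -> empty
(50,14): row=0b110010, col=0b1110, row AND col = 0b10 = 2; 2 != 14 -> empty
(127,55): row=0b1111111, col=0b110111, row AND col = 0b110111 = 55; 55 == 55 -> filled
(124,68): row=0b1111100, col=0b1000100, row AND col = 0b1000100 = 68; 68 == 68 -> filled

Answer: yes no no no yes no no yes yes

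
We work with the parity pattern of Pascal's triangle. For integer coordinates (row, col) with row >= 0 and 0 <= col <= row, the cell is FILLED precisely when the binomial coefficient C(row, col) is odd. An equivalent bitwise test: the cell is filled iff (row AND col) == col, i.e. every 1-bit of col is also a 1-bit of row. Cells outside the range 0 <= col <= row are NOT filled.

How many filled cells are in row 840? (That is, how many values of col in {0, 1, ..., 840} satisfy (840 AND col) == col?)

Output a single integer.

Answer: 16

Derivation:
840 in binary = 1101001000
popcount(840) = number of 1-bits in 1101001000 = 4
A col c satisfies (840 AND c) == c iff every set bit of c is also set in 840; each of the 4 set bits of 840 can independently be on or off in c.
count = 2^4 = 16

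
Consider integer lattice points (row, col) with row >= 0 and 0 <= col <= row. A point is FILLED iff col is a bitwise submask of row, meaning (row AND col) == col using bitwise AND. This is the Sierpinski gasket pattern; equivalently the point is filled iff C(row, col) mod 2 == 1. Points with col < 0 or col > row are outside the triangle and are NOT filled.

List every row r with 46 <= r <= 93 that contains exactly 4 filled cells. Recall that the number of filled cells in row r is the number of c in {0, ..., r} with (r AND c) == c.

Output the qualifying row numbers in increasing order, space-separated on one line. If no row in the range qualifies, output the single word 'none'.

Answer: 48 65 66 68 72 80

Derivation:
Row r has 2^popcount(r) filled cells, so we need popcount(r) = log2(4) = 2.
Scan r = 46..93 and keep those with exactly 2 one-bits:
r=46=101110 popcount=4 -> skip
r=47=101111 popcount=5 -> skip
r=48=110000 popcount=2 -> KEEP
r=49=110001 popcount=3 -> skip
r=50=110010 popcount=3 -> skip
r=51=110011 popcount=4 -> skip
r=52=110100 popcount=3 -> skip
r=53=110101 popcount=4 -> skip
r=54=110110 popcount=4 -> skip
r=55=110111 popcount=5 -> skip
r=56=111000 popcount=3 -> skip
r=57=111001 popcount=4 -> skip
r=58=111010 popcount=4 -> skip
r=59=111011 popcount=5 -> skip
r=60=111100 popcount=4 -> skip
r=61=111101 popcount=5 -> skip
r=62=111110 popcount=5 -> skip
r=63=111111 popcount=6 -> skip
r=64=1000000 popcount=1 -> skip
r=65=1000001 popcount=2 -> KEEP
r=66=1000010 popcount=2 -> KEEP
r=67=1000011 popcount=3 -> skip
r=68=1000100 popcount=2 -> KEEP
r=69=1000101 popcount=3 -> skip
r=70=1000110 popcount=3 -> skip
r=71=1000111 popcount=4 -> skip
r=72=1001000 popcount=2 -> KEEP
r=73=1001001 popcount=3 -> skip
r=74=1001010 popcount=3 -> skip
r=75=1001011 popcount=4 -> skip
r=76=1001100 popcount=3 -> skip
r=77=1001101 popcount=4 -> skip
r=78=1001110 popcount=4 -> skip
r=79=1001111 popcount=5 -> skip
r=80=1010000 popcount=2 -> KEEP
r=81=1010001 popcount=3 -> skip
r=82=1010010 popcount=3 -> skip
r=83=1010011 popcount=4 -> skip
r=84=1010100 popcount=3 -> skip
r=85=1010101 popcount=4 -> skip
r=86=1010110 popcount=4 -> skip
r=87=1010111 popcount=5 -> skip
r=88=1011000 popcount=3 -> skip
r=89=1011001 popcount=4 -> skip
r=90=1011010 popcount=4 -> skip
r=91=1011011 popcount=5 -> skip
r=92=1011100 popcount=4 -> skip
r=93=1011101 popcount=5 -> skip
Kept rows: 48 65 66 68 72 80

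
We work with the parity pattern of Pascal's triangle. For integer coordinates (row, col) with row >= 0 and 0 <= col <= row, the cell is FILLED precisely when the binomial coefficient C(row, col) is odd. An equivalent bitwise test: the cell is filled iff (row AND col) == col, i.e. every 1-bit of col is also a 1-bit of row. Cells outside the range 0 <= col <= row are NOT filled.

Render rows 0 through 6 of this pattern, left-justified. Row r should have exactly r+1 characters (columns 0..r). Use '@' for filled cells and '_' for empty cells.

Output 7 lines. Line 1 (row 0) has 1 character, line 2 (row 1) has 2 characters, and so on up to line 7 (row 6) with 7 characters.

r0=0: @
r1=1: @@
r2=10: @_@
r3=11: @@@@
r4=100: @___@
r5=101: @@__@@
r6=110: @_@_@_@

Answer: @
@@
@_@
@@@@
@___@
@@__@@
@_@_@_@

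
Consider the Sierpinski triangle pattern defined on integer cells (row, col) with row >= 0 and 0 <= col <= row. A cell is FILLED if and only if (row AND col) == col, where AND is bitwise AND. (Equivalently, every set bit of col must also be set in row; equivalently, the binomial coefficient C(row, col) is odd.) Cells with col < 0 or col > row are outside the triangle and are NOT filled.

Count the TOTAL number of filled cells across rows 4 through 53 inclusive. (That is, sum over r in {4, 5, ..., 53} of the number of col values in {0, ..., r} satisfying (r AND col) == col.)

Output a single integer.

r4=100 pc1: +2 =2
r5=101 pc2: +4 =6
r6=110 pc2: +4 =10
r7=111 pc3: +8 =18
r8=1000 pc1: +2 =20
r9=1001 pc2: +4 =24
r10=1010 pc2: +4 =28
r11=1011 pc3: +8 =36
r12=1100 pc2: +4 =40
r13=1101 pc3: +8 =48
r14=1110 pc3: +8 =56
r15=1111 pc4: +16 =72
r16=10000 pc1: +2 =74
r17=10001 pc2: +4 =78
r18=10010 pc2: +4 =82
r19=10011 pc3: +8 =90
r20=10100 pc2: +4 =94
r21=10101 pc3: +8 =102
r22=10110 pc3: +8 =110
r23=10111 pc4: +16 =126
r24=11000 pc2: +4 =130
r25=11001 pc3: +8 =138
r26=11010 pc3: +8 =146
r27=11011 pc4: +16 =162
r28=11100 pc3: +8 =170
r29=11101 pc4: +16 =186
r30=11110 pc4: +16 =202
r31=11111 pc5: +32 =234
r32=100000 pc1: +2 =236
r33=100001 pc2: +4 =240
r34=100010 pc2: +4 =244
r35=100011 pc3: +8 =252
r36=100100 pc2: +4 =256
r37=100101 pc3: +8 =264
r38=100110 pc3: +8 =272
r39=100111 pc4: +16 =288
r40=101000 pc2: +4 =292
r41=101001 pc3: +8 =300
r42=101010 pc3: +8 =308
r43=101011 pc4: +16 =324
r44=101100 pc3: +8 =332
r45=101101 pc4: +16 =348
r46=101110 pc4: +16 =364
r47=101111 pc5: +32 =396
r48=110000 pc2: +4 =400
r49=110001 pc3: +8 =408
r50=110010 pc3: +8 =416
r51=110011 pc4: +16 =432
r52=110100 pc3: +8 =440
r53=110101 pc4: +16 =456

Answer: 456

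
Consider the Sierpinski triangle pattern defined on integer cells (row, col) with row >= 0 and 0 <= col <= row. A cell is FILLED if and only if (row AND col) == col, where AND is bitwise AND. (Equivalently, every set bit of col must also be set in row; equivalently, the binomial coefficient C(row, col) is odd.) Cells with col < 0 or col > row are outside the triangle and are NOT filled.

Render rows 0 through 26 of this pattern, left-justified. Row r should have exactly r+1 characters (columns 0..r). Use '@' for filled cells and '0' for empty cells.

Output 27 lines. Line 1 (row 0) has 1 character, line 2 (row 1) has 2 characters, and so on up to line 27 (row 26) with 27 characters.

r0=0: @
r1=1: @@
r2=10: @0@
r3=11: @@@@
r4=100: @000@
r5=101: @@00@@
r6=110: @0@0@0@
r7=111: @@@@@@@@
r8=1000: @0000000@
r9=1001: @@000000@@
r10=1010: @0@00000@0@
r11=1011: @@@@0000@@@@
r12=1100: @000@000@000@
r13=1101: @@00@@00@@00@@
r14=1110: @0@0@0@0@0@0@0@
r15=1111: @@@@@@@@@@@@@@@@
r16=10000: @000000000000000@
r17=10001: @@00000000000000@@
r18=10010: @0@0000000000000@0@
r19=10011: @@@@000000000000@@@@
r20=10100: @000@00000000000@000@
r21=10101: @@00@@0000000000@@00@@
r22=10110: @0@0@0@000000000@0@0@0@
r23=10111: @@@@@@@@00000000@@@@@@@@
r24=11000: @0000000@0000000@0000000@
r25=11001: @@000000@@000000@@000000@@
r26=11010: @0@00000@0@00000@0@00000@0@

Answer: @
@@
@0@
@@@@
@000@
@@00@@
@0@0@0@
@@@@@@@@
@0000000@
@@000000@@
@0@00000@0@
@@@@0000@@@@
@000@000@000@
@@00@@00@@00@@
@0@0@0@0@0@0@0@
@@@@@@@@@@@@@@@@
@000000000000000@
@@00000000000000@@
@0@0000000000000@0@
@@@@000000000000@@@@
@000@00000000000@000@
@@00@@0000000000@@00@@
@0@0@0@000000000@0@0@0@
@@@@@@@@00000000@@@@@@@@
@0000000@0000000@0000000@
@@000000@@000000@@000000@@
@0@00000@0@00000@0@00000@0@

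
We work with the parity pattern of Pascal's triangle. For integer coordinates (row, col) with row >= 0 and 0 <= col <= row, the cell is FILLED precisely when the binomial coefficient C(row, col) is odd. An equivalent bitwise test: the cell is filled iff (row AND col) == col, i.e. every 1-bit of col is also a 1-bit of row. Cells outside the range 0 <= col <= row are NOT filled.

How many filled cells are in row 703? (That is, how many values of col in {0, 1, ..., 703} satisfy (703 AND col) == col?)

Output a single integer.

703 in binary = 1010111111
popcount(703) = number of 1-bits in 1010111111 = 8
A col c satisfies (703 AND c) == c iff every set bit of c is also set in 703; each of the 8 set bits of 703 can independently be on or off in c.
count = 2^8 = 256

Answer: 256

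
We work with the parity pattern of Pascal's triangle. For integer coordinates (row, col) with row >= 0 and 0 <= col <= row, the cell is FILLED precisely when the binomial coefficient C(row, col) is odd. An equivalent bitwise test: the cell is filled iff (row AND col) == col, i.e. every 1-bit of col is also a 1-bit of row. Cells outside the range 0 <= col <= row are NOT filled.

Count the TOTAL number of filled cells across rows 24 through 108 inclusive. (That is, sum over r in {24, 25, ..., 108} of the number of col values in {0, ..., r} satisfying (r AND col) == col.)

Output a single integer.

r24=11000 pc2: +4 =4
r25=11001 pc3: +8 =12
r26=11010 pc3: +8 =20
r27=11011 pc4: +16 =36
r28=11100 pc3: +8 =44
r29=11101 pc4: +16 =60
r30=11110 pc4: +16 =76
r31=11111 pc5: +32 =108
r32=100000 pc1: +2 =110
r33=100001 pc2: +4 =114
r34=100010 pc2: +4 =118
r35=100011 pc3: +8 =126
r36=100100 pc2: +4 =130
r37=100101 pc3: +8 =138
r38=100110 pc3: +8 =146
r39=100111 pc4: +16 =162
r40=101000 pc2: +4 =166
r41=101001 pc3: +8 =174
r42=101010 pc3: +8 =182
r43=101011 pc4: +16 =198
r44=101100 pc3: +8 =206
r45=101101 pc4: +16 =222
r46=101110 pc4: +16 =238
r47=101111 pc5: +32 =270
r48=110000 pc2: +4 =274
r49=110001 pc3: +8 =282
r50=110010 pc3: +8 =290
r51=110011 pc4: +16 =306
r52=110100 pc3: +8 =314
r53=110101 pc4: +16 =330
r54=110110 pc4: +16 =346
r55=110111 pc5: +32 =378
r56=111000 pc3: +8 =386
r57=111001 pc4: +16 =402
r58=111010 pc4: +16 =418
r59=111011 pc5: +32 =450
r60=111100 pc4: +16 =466
r61=111101 pc5: +32 =498
r62=111110 pc5: +32 =530
r63=111111 pc6: +64 =594
r64=1000000 pc1: +2 =596
r65=1000001 pc2: +4 =600
r66=1000010 pc2: +4 =604
r67=1000011 pc3: +8 =612
r68=1000100 pc2: +4 =616
r69=1000101 pc3: +8 =624
r70=1000110 pc3: +8 =632
r71=1000111 pc4: +16 =648
r72=1001000 pc2: +4 =652
r73=1001001 pc3: +8 =660
r74=1001010 pc3: +8 =668
r75=1001011 pc4: +16 =684
r76=1001100 pc3: +8 =692
r77=1001101 pc4: +16 =708
r78=1001110 pc4: +16 =724
r79=1001111 pc5: +32 =756
r80=1010000 pc2: +4 =760
r81=1010001 pc3: +8 =768
r82=1010010 pc3: +8 =776
r83=1010011 pc4: +16 =792
r84=1010100 pc3: +8 =800
r85=1010101 pc4: +16 =816
r86=1010110 pc4: +16 =832
r87=1010111 pc5: +32 =864
r88=1011000 pc3: +8 =872
r89=1011001 pc4: +16 =888
r90=1011010 pc4: +16 =904
r91=1011011 pc5: +32 =936
r92=1011100 pc4: +16 =952
r93=1011101 pc5: +32 =984
r94=1011110 pc5: +32 =1016
r95=1011111 pc6: +64 =1080
r96=1100000 pc2: +4 =1084
r97=1100001 pc3: +8 =1092
r98=1100010 pc3: +8 =1100
r99=1100011 pc4: +16 =1116
r100=1100100 pc3: +8 =1124
r101=1100101 pc4: +16 =1140
r102=1100110 pc4: +16 =1156
r103=1100111 pc5: +32 =1188
r104=1101000 pc3: +8 =1196
r105=1101001 pc4: +16 =1212
r106=1101010 pc4: +16 =1228
r107=1101011 pc5: +32 =1260
r108=1101100 pc4: +16 =1276

Answer: 1276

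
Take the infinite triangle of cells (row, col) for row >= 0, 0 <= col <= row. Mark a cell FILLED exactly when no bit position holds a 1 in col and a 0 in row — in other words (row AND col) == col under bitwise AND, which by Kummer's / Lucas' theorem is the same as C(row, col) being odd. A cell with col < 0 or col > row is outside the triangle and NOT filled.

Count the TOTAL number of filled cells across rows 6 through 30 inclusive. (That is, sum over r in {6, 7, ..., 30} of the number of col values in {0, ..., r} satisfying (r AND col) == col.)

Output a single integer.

r6=110 pc2: +4 =4
r7=111 pc3: +8 =12
r8=1000 pc1: +2 =14
r9=1001 pc2: +4 =18
r10=1010 pc2: +4 =22
r11=1011 pc3: +8 =30
r12=1100 pc2: +4 =34
r13=1101 pc3: +8 =42
r14=1110 pc3: +8 =50
r15=1111 pc4: +16 =66
r16=10000 pc1: +2 =68
r17=10001 pc2: +4 =72
r18=10010 pc2: +4 =76
r19=10011 pc3: +8 =84
r20=10100 pc2: +4 =88
r21=10101 pc3: +8 =96
r22=10110 pc3: +8 =104
r23=10111 pc4: +16 =120
r24=11000 pc2: +4 =124
r25=11001 pc3: +8 =132
r26=11010 pc3: +8 =140
r27=11011 pc4: +16 =156
r28=11100 pc3: +8 =164
r29=11101 pc4: +16 =180
r30=11110 pc4: +16 =196

Answer: 196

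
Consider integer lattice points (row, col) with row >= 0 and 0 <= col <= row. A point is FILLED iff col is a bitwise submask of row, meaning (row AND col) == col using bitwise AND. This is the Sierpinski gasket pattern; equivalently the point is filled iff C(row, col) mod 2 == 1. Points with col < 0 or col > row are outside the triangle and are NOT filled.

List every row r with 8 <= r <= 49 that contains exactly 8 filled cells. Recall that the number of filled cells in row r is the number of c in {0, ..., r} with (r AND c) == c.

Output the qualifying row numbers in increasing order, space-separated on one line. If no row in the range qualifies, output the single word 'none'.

Row r has 2^popcount(r) filled cells, so we need popcount(r) = log2(8) = 3.
Scan r = 8..49 and keep those with exactly 3 one-bits:
r=8=1000 popcount=1 -> skip
r=9=1001 popcount=2 -> skip
r=10=1010 popcount=2 -> skip
r=11=1011 popcount=3 -> KEEP
r=12=1100 popcount=2 -> skip
r=13=1101 popcount=3 -> KEEP
r=14=1110 popcount=3 -> KEEP
r=15=1111 popcount=4 -> skip
r=16=10000 popcount=1 -> skip
r=17=10001 popcount=2 -> skip
r=18=10010 popcount=2 -> skip
r=19=10011 popcount=3 -> KEEP
r=20=10100 popcount=2 -> skip
r=21=10101 popcount=3 -> KEEP
r=22=10110 popcount=3 -> KEEP
r=23=10111 popcount=4 -> skip
r=24=11000 popcount=2 -> skip
r=25=11001 popcount=3 -> KEEP
r=26=11010 popcount=3 -> KEEP
r=27=11011 popcount=4 -> skip
r=28=11100 popcount=3 -> KEEP
r=29=11101 popcount=4 -> skip
r=30=11110 popcount=4 -> skip
r=31=11111 popcount=5 -> skip
r=32=100000 popcount=1 -> skip
r=33=100001 popcount=2 -> skip
r=34=100010 popcount=2 -> skip
r=35=100011 popcount=3 -> KEEP
r=36=100100 popcount=2 -> skip
r=37=100101 popcount=3 -> KEEP
r=38=100110 popcount=3 -> KEEP
r=39=100111 popcount=4 -> skip
r=40=101000 popcount=2 -> skip
r=41=101001 popcount=3 -> KEEP
r=42=101010 popcount=3 -> KEEP
r=43=101011 popcount=4 -> skip
r=44=101100 popcount=3 -> KEEP
r=45=101101 popcount=4 -> skip
r=46=101110 popcount=4 -> skip
r=47=101111 popcount=5 -> skip
r=48=110000 popcount=2 -> skip
r=49=110001 popcount=3 -> KEEP
Kept rows: 11 13 14 19 21 22 25 26 28 35 37 38 41 42 44 49

Answer: 11 13 14 19 21 22 25 26 28 35 37 38 41 42 44 49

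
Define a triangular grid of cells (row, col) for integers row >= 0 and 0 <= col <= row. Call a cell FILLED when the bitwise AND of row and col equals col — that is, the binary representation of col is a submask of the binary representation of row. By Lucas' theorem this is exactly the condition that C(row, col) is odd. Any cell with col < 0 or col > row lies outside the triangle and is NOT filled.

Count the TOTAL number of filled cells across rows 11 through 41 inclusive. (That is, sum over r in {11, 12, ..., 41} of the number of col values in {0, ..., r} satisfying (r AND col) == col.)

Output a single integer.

r11=1011 pc3: +8 =8
r12=1100 pc2: +4 =12
r13=1101 pc3: +8 =20
r14=1110 pc3: +8 =28
r15=1111 pc4: +16 =44
r16=10000 pc1: +2 =46
r17=10001 pc2: +4 =50
r18=10010 pc2: +4 =54
r19=10011 pc3: +8 =62
r20=10100 pc2: +4 =66
r21=10101 pc3: +8 =74
r22=10110 pc3: +8 =82
r23=10111 pc4: +16 =98
r24=11000 pc2: +4 =102
r25=11001 pc3: +8 =110
r26=11010 pc3: +8 =118
r27=11011 pc4: +16 =134
r28=11100 pc3: +8 =142
r29=11101 pc4: +16 =158
r30=11110 pc4: +16 =174
r31=11111 pc5: +32 =206
r32=100000 pc1: +2 =208
r33=100001 pc2: +4 =212
r34=100010 pc2: +4 =216
r35=100011 pc3: +8 =224
r36=100100 pc2: +4 =228
r37=100101 pc3: +8 =236
r38=100110 pc3: +8 =244
r39=100111 pc4: +16 =260
r40=101000 pc2: +4 =264
r41=101001 pc3: +8 =272

Answer: 272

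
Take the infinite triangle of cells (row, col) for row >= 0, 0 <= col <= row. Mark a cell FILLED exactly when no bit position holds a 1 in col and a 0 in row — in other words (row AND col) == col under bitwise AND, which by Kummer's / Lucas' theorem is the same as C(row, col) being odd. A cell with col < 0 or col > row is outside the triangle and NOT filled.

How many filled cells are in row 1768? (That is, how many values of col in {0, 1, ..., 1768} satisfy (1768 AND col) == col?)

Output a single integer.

Answer: 64

Derivation:
1768 in binary = 11011101000
popcount(1768) = number of 1-bits in 11011101000 = 6
A col c satisfies (1768 AND c) == c iff every set bit of c is also set in 1768; each of the 6 set bits of 1768 can independently be on or off in c.
count = 2^6 = 64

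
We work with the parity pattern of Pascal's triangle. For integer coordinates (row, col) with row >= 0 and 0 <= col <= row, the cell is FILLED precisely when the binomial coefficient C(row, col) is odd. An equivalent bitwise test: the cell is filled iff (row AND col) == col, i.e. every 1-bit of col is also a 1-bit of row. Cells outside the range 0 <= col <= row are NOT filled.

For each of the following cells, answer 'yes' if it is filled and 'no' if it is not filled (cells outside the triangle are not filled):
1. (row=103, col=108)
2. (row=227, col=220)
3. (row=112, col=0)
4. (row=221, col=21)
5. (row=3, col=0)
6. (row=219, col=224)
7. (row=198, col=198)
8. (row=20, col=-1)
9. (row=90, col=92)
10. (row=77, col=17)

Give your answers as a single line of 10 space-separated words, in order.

Answer: no no yes yes yes no yes no no no

Derivation:
(103,108): col outside [0, 103] -> not filled
(227,220): row=0b11100011, col=0b11011100, row AND col = 0b11000000 = 192; 192 != 220 -> empty
(112,0): row=0b1110000, col=0b0, row AND col = 0b0 = 0; 0 == 0 -> filled
(221,21): row=0b11011101, col=0b10101, row AND col = 0b10101 = 21; 21 == 21 -> filled
(3,0): row=0b11, col=0b0, row AND col = 0b0 = 0; 0 == 0 -> filled
(219,224): col outside [0, 219] -> not filled
(198,198): row=0b11000110, col=0b11000110, row AND col = 0b11000110 = 198; 198 == 198 -> filled
(20,-1): col outside [0, 20] -> not filled
(90,92): col outside [0, 90] -> not filled
(77,17): row=0b1001101, col=0b10001, row AND col = 0b1 = 1; 1 != 17 -> empty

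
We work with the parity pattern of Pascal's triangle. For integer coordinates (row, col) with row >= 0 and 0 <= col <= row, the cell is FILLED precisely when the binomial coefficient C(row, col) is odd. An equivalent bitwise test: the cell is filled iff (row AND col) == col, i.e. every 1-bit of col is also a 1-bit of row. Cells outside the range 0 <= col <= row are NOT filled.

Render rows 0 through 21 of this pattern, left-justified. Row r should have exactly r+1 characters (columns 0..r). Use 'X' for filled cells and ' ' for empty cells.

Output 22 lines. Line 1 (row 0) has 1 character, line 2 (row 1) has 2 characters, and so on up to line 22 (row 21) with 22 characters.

r0=0: X
r1=1: XX
r2=10: X X
r3=11: XXXX
r4=100: X   X
r5=101: XX  XX
r6=110: X X X X
r7=111: XXXXXXXX
r8=1000: X       X
r9=1001: XX      XX
r10=1010: X X     X X
r11=1011: XXXX    XXXX
r12=1100: X   X   X   X
r13=1101: XX  XX  XX  XX
r14=1110: X X X X X X X X
r15=1111: XXXXXXXXXXXXXXXX
r16=10000: X               X
r17=10001: XX              XX
r18=10010: X X             X X
r19=10011: XXXX            XXXX
r20=10100: X   X           X   X
r21=10101: XX  XX          XX  XX

Answer: X
XX
X X
XXXX
X   X
XX  XX
X X X X
XXXXXXXX
X       X
XX      XX
X X     X X
XXXX    XXXX
X   X   X   X
XX  XX  XX  XX
X X X X X X X X
XXXXXXXXXXXXXXXX
X               X
XX              XX
X X             X X
XXXX            XXXX
X   X           X   X
XX  XX          XX  XX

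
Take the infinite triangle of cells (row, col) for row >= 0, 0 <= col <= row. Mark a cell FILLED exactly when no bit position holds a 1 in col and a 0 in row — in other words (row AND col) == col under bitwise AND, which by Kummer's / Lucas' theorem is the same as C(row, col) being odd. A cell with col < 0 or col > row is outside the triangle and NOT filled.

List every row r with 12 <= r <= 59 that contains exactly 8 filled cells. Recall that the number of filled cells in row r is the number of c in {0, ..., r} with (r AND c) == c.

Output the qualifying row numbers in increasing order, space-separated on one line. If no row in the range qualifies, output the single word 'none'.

Row r has 2^popcount(r) filled cells, so we need popcount(r) = log2(8) = 3.
Scan r = 12..59 and keep those with exactly 3 one-bits:
r=12=1100 popcount=2 -> skip
r=13=1101 popcount=3 -> KEEP
r=14=1110 popcount=3 -> KEEP
r=15=1111 popcount=4 -> skip
r=16=10000 popcount=1 -> skip
r=17=10001 popcount=2 -> skip
r=18=10010 popcount=2 -> skip
r=19=10011 popcount=3 -> KEEP
r=20=10100 popcount=2 -> skip
r=21=10101 popcount=3 -> KEEP
r=22=10110 popcount=3 -> KEEP
r=23=10111 popcount=4 -> skip
r=24=11000 popcount=2 -> skip
r=25=11001 popcount=3 -> KEEP
r=26=11010 popcount=3 -> KEEP
r=27=11011 popcount=4 -> skip
r=28=11100 popcount=3 -> KEEP
r=29=11101 popcount=4 -> skip
r=30=11110 popcount=4 -> skip
r=31=11111 popcount=5 -> skip
r=32=100000 popcount=1 -> skip
r=33=100001 popcount=2 -> skip
r=34=100010 popcount=2 -> skip
r=35=100011 popcount=3 -> KEEP
r=36=100100 popcount=2 -> skip
r=37=100101 popcount=3 -> KEEP
r=38=100110 popcount=3 -> KEEP
r=39=100111 popcount=4 -> skip
r=40=101000 popcount=2 -> skip
r=41=101001 popcount=3 -> KEEP
r=42=101010 popcount=3 -> KEEP
r=43=101011 popcount=4 -> skip
r=44=101100 popcount=3 -> KEEP
r=45=101101 popcount=4 -> skip
r=46=101110 popcount=4 -> skip
r=47=101111 popcount=5 -> skip
r=48=110000 popcount=2 -> skip
r=49=110001 popcount=3 -> KEEP
r=50=110010 popcount=3 -> KEEP
r=51=110011 popcount=4 -> skip
r=52=110100 popcount=3 -> KEEP
r=53=110101 popcount=4 -> skip
r=54=110110 popcount=4 -> skip
r=55=110111 popcount=5 -> skip
r=56=111000 popcount=3 -> KEEP
r=57=111001 popcount=4 -> skip
r=58=111010 popcount=4 -> skip
r=59=111011 popcount=5 -> skip
Kept rows: 13 14 19 21 22 25 26 28 35 37 38 41 42 44 49 50 52 56

Answer: 13 14 19 21 22 25 26 28 35 37 38 41 42 44 49 50 52 56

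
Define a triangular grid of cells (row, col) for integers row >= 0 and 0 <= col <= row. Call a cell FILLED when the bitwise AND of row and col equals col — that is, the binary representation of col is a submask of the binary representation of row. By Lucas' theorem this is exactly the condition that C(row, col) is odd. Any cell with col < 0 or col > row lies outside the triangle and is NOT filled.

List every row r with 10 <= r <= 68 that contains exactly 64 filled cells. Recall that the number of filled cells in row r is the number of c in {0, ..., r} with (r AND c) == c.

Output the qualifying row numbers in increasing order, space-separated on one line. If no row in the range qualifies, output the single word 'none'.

Answer: 63

Derivation:
Row r has 2^popcount(r) filled cells, so we need popcount(r) = log2(64) = 6.
Scan r = 10..68 and keep those with exactly 6 one-bits:
r=10=1010 popcount=2 -> skip
r=11=1011 popcount=3 -> skip
r=12=1100 popcount=2 -> skip
r=13=1101 popcount=3 -> skip
r=14=1110 popcount=3 -> skip
r=15=1111 popcount=4 -> skip
r=16=10000 popcount=1 -> skip
r=17=10001 popcount=2 -> skip
r=18=10010 popcount=2 -> skip
r=19=10011 popcount=3 -> skip
r=20=10100 popcount=2 -> skip
r=21=10101 popcount=3 -> skip
r=22=10110 popcount=3 -> skip
r=23=10111 popcount=4 -> skip
r=24=11000 popcount=2 -> skip
r=25=11001 popcount=3 -> skip
r=26=11010 popcount=3 -> skip
r=27=11011 popcount=4 -> skip
r=28=11100 popcount=3 -> skip
r=29=11101 popcount=4 -> skip
r=30=11110 popcount=4 -> skip
r=31=11111 popcount=5 -> skip
r=32=100000 popcount=1 -> skip
r=33=100001 popcount=2 -> skip
r=34=100010 popcount=2 -> skip
r=35=100011 popcount=3 -> skip
r=36=100100 popcount=2 -> skip
r=37=100101 popcount=3 -> skip
r=38=100110 popcount=3 -> skip
r=39=100111 popcount=4 -> skip
r=40=101000 popcount=2 -> skip
r=41=101001 popcount=3 -> skip
r=42=101010 popcount=3 -> skip
r=43=101011 popcount=4 -> skip
r=44=101100 popcount=3 -> skip
r=45=101101 popcount=4 -> skip
r=46=101110 popcount=4 -> skip
r=47=101111 popcount=5 -> skip
r=48=110000 popcount=2 -> skip
r=49=110001 popcount=3 -> skip
r=50=110010 popcount=3 -> skip
r=51=110011 popcount=4 -> skip
r=52=110100 popcount=3 -> skip
r=53=110101 popcount=4 -> skip
r=54=110110 popcount=4 -> skip
r=55=110111 popcount=5 -> skip
r=56=111000 popcount=3 -> skip
r=57=111001 popcount=4 -> skip
r=58=111010 popcount=4 -> skip
r=59=111011 popcount=5 -> skip
r=60=111100 popcount=4 -> skip
r=61=111101 popcount=5 -> skip
r=62=111110 popcount=5 -> skip
r=63=111111 popcount=6 -> KEEP
r=64=1000000 popcount=1 -> skip
r=65=1000001 popcount=2 -> skip
r=66=1000010 popcount=2 -> skip
r=67=1000011 popcount=3 -> skip
r=68=1000100 popcount=2 -> skip
Kept rows: 63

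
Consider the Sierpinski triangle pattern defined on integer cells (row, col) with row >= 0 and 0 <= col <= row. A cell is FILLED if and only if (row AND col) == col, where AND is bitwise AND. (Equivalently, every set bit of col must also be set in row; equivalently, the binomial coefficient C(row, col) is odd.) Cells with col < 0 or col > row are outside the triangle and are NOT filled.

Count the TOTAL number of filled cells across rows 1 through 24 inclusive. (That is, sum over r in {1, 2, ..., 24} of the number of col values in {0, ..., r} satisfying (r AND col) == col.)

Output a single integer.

r1=1 pc1: +2 =2
r2=10 pc1: +2 =4
r3=11 pc2: +4 =8
r4=100 pc1: +2 =10
r5=101 pc2: +4 =14
r6=110 pc2: +4 =18
r7=111 pc3: +8 =26
r8=1000 pc1: +2 =28
r9=1001 pc2: +4 =32
r10=1010 pc2: +4 =36
r11=1011 pc3: +8 =44
r12=1100 pc2: +4 =48
r13=1101 pc3: +8 =56
r14=1110 pc3: +8 =64
r15=1111 pc4: +16 =80
r16=10000 pc1: +2 =82
r17=10001 pc2: +4 =86
r18=10010 pc2: +4 =90
r19=10011 pc3: +8 =98
r20=10100 pc2: +4 =102
r21=10101 pc3: +8 =110
r22=10110 pc3: +8 =118
r23=10111 pc4: +16 =134
r24=11000 pc2: +4 =138

Answer: 138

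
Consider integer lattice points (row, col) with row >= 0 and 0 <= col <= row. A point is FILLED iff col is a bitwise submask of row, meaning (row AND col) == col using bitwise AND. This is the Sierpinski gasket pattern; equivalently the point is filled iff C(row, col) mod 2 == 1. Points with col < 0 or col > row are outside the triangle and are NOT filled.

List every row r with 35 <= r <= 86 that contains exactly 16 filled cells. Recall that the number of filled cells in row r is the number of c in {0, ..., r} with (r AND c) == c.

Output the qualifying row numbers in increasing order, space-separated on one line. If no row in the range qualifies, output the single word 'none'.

Answer: 39 43 45 46 51 53 54 57 58 60 71 75 77 78 83 85 86

Derivation:
Row r has 2^popcount(r) filled cells, so we need popcount(r) = log2(16) = 4.
Scan r = 35..86 and keep those with exactly 4 one-bits:
r=35=100011 popcount=3 -> skip
r=36=100100 popcount=2 -> skip
r=37=100101 popcount=3 -> skip
r=38=100110 popcount=3 -> skip
r=39=100111 popcount=4 -> KEEP
r=40=101000 popcount=2 -> skip
r=41=101001 popcount=3 -> skip
r=42=101010 popcount=3 -> skip
r=43=101011 popcount=4 -> KEEP
r=44=101100 popcount=3 -> skip
r=45=101101 popcount=4 -> KEEP
r=46=101110 popcount=4 -> KEEP
r=47=101111 popcount=5 -> skip
r=48=110000 popcount=2 -> skip
r=49=110001 popcount=3 -> skip
r=50=110010 popcount=3 -> skip
r=51=110011 popcount=4 -> KEEP
r=52=110100 popcount=3 -> skip
r=53=110101 popcount=4 -> KEEP
r=54=110110 popcount=4 -> KEEP
r=55=110111 popcount=5 -> skip
r=56=111000 popcount=3 -> skip
r=57=111001 popcount=4 -> KEEP
r=58=111010 popcount=4 -> KEEP
r=59=111011 popcount=5 -> skip
r=60=111100 popcount=4 -> KEEP
r=61=111101 popcount=5 -> skip
r=62=111110 popcount=5 -> skip
r=63=111111 popcount=6 -> skip
r=64=1000000 popcount=1 -> skip
r=65=1000001 popcount=2 -> skip
r=66=1000010 popcount=2 -> skip
r=67=1000011 popcount=3 -> skip
r=68=1000100 popcount=2 -> skip
r=69=1000101 popcount=3 -> skip
r=70=1000110 popcount=3 -> skip
r=71=1000111 popcount=4 -> KEEP
r=72=1001000 popcount=2 -> skip
r=73=1001001 popcount=3 -> skip
r=74=1001010 popcount=3 -> skip
r=75=1001011 popcount=4 -> KEEP
r=76=1001100 popcount=3 -> skip
r=77=1001101 popcount=4 -> KEEP
r=78=1001110 popcount=4 -> KEEP
r=79=1001111 popcount=5 -> skip
r=80=1010000 popcount=2 -> skip
r=81=1010001 popcount=3 -> skip
r=82=1010010 popcount=3 -> skip
r=83=1010011 popcount=4 -> KEEP
r=84=1010100 popcount=3 -> skip
r=85=1010101 popcount=4 -> KEEP
r=86=1010110 popcount=4 -> KEEP
Kept rows: 39 43 45 46 51 53 54 57 58 60 71 75 77 78 83 85 86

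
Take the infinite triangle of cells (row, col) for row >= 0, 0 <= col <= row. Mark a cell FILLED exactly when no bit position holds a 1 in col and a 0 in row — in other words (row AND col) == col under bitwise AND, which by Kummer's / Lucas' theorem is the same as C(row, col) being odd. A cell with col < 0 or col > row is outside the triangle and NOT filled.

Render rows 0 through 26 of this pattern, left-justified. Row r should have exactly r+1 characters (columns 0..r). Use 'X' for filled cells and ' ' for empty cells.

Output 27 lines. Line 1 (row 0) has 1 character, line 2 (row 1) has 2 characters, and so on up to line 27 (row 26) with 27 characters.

Answer: X
XX
X X
XXXX
X   X
XX  XX
X X X X
XXXXXXXX
X       X
XX      XX
X X     X X
XXXX    XXXX
X   X   X   X
XX  XX  XX  XX
X X X X X X X X
XXXXXXXXXXXXXXXX
X               X
XX              XX
X X             X X
XXXX            XXXX
X   X           X   X
XX  XX          XX  XX
X X X X         X X X X
XXXXXXXX        XXXXXXXX
X       X       X       X
XX      XX      XX      XX
X X     X X     X X     X X

Derivation:
r0=0: X
r1=1: XX
r2=10: X X
r3=11: XXXX
r4=100: X   X
r5=101: XX  XX
r6=110: X X X X
r7=111: XXXXXXXX
r8=1000: X       X
r9=1001: XX      XX
r10=1010: X X     X X
r11=1011: XXXX    XXXX
r12=1100: X   X   X   X
r13=1101: XX  XX  XX  XX
r14=1110: X X X X X X X X
r15=1111: XXXXXXXXXXXXXXXX
r16=10000: X               X
r17=10001: XX              XX
r18=10010: X X             X X
r19=10011: XXXX            XXXX
r20=10100: X   X           X   X
r21=10101: XX  XX          XX  XX
r22=10110: X X X X         X X X X
r23=10111: XXXXXXXX        XXXXXXXX
r24=11000: X       X       X       X
r25=11001: XX      XX      XX      XX
r26=11010: X X     X X     X X     X X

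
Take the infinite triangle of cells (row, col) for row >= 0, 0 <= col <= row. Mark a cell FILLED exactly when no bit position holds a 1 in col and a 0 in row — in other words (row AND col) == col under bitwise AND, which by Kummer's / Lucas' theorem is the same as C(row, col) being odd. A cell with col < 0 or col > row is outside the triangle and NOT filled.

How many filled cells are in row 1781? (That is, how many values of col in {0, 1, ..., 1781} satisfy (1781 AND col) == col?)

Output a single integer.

1781 in binary = 11011110101
popcount(1781) = number of 1-bits in 11011110101 = 8
A col c satisfies (1781 AND c) == c iff every set bit of c is also set in 1781; each of the 8 set bits of 1781 can independently be on or off in c.
count = 2^8 = 256

Answer: 256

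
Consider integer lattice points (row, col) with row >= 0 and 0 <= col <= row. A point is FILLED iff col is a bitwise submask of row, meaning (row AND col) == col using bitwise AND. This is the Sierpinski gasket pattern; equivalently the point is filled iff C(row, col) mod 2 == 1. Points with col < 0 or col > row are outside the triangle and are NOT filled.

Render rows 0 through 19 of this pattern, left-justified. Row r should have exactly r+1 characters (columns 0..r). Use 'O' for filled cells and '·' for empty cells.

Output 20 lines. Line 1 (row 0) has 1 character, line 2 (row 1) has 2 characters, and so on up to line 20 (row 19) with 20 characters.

r0=0: O
r1=1: OO
r2=10: O·O
r3=11: OOOO
r4=100: O···O
r5=101: OO··OO
r6=110: O·O·O·O
r7=111: OOOOOOOO
r8=1000: O·······O
r9=1001: OO······OO
r10=1010: O·O·····O·O
r11=1011: OOOO····OOOO
r12=1100: O···O···O···O
r13=1101: OO··OO··OO··OO
r14=1110: O·O·O·O·O·O·O·O
r15=1111: OOOOOOOOOOOOOOOO
r16=10000: O···············O
r17=10001: OO··············OO
r18=10010: O·O·············O·O
r19=10011: OOOO············OOOO

Answer: O
OO
O·O
OOOO
O···O
OO··OO
O·O·O·O
OOOOOOOO
O·······O
OO······OO
O·O·····O·O
OOOO····OOOO
O···O···O···O
OO··OO··OO··OO
O·O·O·O·O·O·O·O
OOOOOOOOOOOOOOOO
O···············O
OO··············OO
O·O·············O·O
OOOO············OOOO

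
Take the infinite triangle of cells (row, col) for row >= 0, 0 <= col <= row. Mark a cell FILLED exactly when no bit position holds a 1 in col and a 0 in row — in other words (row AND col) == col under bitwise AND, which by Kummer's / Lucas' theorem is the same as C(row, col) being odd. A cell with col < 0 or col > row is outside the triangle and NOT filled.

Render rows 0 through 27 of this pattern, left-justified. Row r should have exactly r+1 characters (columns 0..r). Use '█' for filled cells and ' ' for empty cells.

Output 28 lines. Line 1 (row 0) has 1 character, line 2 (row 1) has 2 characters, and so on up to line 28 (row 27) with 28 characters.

r0=0: █
r1=1: ██
r2=10: █ █
r3=11: ████
r4=100: █   █
r5=101: ██  ██
r6=110: █ █ █ █
r7=111: ████████
r8=1000: █       █
r9=1001: ██      ██
r10=1010: █ █     █ █
r11=1011: ████    ████
r12=1100: █   █   █   █
r13=1101: ██  ██  ██  ██
r14=1110: █ █ █ █ █ █ █ █
r15=1111: ████████████████
r16=10000: █               █
r17=10001: ██              ██
r18=10010: █ █             █ █
r19=10011: ████            ████
r20=10100: █   █           █   █
r21=10101: ██  ██          ██  ██
r22=10110: █ █ █ █         █ █ █ █
r23=10111: ████████        ████████
r24=11000: █       █       █       █
r25=11001: ██      ██      ██      ██
r26=11010: █ █     █ █     █ █     █ █
r27=11011: ████    ████    ████    ████

Answer: █
██
█ █
████
█   █
██  ██
█ █ █ █
████████
█       █
██      ██
█ █     █ █
████    ████
█   █   █   █
██  ██  ██  ██
█ █ █ █ █ █ █ █
████████████████
█               █
██              ██
█ █             █ █
████            ████
█   █           █   █
██  ██          ██  ██
█ █ █ █         █ █ █ █
████████        ████████
█       █       █       █
██      ██      ██      ██
█ █     █ █     █ █     █ █
████    ████    ████    ████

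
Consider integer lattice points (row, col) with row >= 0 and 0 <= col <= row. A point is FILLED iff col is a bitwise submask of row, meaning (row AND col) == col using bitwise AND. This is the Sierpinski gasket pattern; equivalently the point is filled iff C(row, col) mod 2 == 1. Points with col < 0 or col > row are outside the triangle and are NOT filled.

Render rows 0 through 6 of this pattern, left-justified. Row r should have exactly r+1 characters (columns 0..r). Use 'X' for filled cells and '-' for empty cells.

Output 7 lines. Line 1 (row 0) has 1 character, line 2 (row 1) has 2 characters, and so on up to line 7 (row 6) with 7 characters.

Answer: X
XX
X-X
XXXX
X---X
XX--XX
X-X-X-X

Derivation:
r0=0: X
r1=1: XX
r2=10: X-X
r3=11: XXXX
r4=100: X---X
r5=101: XX--XX
r6=110: X-X-X-X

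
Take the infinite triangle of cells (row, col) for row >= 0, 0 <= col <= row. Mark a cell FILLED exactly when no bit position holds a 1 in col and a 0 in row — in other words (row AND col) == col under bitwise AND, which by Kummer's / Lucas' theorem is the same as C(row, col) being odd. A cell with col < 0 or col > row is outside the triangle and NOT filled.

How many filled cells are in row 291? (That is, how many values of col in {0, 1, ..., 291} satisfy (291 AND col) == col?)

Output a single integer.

Answer: 16

Derivation:
291 in binary = 100100011
popcount(291) = number of 1-bits in 100100011 = 4
A col c satisfies (291 AND c) == c iff every set bit of c is also set in 291; each of the 4 set bits of 291 can independently be on or off in c.
count = 2^4 = 16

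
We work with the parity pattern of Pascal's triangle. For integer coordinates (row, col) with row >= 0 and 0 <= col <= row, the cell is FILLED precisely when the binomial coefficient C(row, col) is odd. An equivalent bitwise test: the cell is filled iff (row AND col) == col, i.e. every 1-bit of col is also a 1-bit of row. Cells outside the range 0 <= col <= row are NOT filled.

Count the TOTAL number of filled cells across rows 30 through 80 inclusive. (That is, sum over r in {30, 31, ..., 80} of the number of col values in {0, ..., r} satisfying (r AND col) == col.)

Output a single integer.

r30=11110 pc4: +16 =16
r31=11111 pc5: +32 =48
r32=100000 pc1: +2 =50
r33=100001 pc2: +4 =54
r34=100010 pc2: +4 =58
r35=100011 pc3: +8 =66
r36=100100 pc2: +4 =70
r37=100101 pc3: +8 =78
r38=100110 pc3: +8 =86
r39=100111 pc4: +16 =102
r40=101000 pc2: +4 =106
r41=101001 pc3: +8 =114
r42=101010 pc3: +8 =122
r43=101011 pc4: +16 =138
r44=101100 pc3: +8 =146
r45=101101 pc4: +16 =162
r46=101110 pc4: +16 =178
r47=101111 pc5: +32 =210
r48=110000 pc2: +4 =214
r49=110001 pc3: +8 =222
r50=110010 pc3: +8 =230
r51=110011 pc4: +16 =246
r52=110100 pc3: +8 =254
r53=110101 pc4: +16 =270
r54=110110 pc4: +16 =286
r55=110111 pc5: +32 =318
r56=111000 pc3: +8 =326
r57=111001 pc4: +16 =342
r58=111010 pc4: +16 =358
r59=111011 pc5: +32 =390
r60=111100 pc4: +16 =406
r61=111101 pc5: +32 =438
r62=111110 pc5: +32 =470
r63=111111 pc6: +64 =534
r64=1000000 pc1: +2 =536
r65=1000001 pc2: +4 =540
r66=1000010 pc2: +4 =544
r67=1000011 pc3: +8 =552
r68=1000100 pc2: +4 =556
r69=1000101 pc3: +8 =564
r70=1000110 pc3: +8 =572
r71=1000111 pc4: +16 =588
r72=1001000 pc2: +4 =592
r73=1001001 pc3: +8 =600
r74=1001010 pc3: +8 =608
r75=1001011 pc4: +16 =624
r76=1001100 pc3: +8 =632
r77=1001101 pc4: +16 =648
r78=1001110 pc4: +16 =664
r79=1001111 pc5: +32 =696
r80=1010000 pc2: +4 =700

Answer: 700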